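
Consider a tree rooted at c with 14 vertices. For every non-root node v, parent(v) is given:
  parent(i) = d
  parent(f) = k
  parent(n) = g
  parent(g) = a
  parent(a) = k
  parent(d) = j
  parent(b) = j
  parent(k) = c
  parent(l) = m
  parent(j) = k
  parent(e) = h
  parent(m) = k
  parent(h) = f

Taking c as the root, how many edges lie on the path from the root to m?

2

Path from c to m: c–k–m, which has 2 edges.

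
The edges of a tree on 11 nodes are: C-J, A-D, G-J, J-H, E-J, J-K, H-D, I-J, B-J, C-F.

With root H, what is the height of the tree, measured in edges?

F sits deepest: H-J-C-F — 3 edges from the root.

3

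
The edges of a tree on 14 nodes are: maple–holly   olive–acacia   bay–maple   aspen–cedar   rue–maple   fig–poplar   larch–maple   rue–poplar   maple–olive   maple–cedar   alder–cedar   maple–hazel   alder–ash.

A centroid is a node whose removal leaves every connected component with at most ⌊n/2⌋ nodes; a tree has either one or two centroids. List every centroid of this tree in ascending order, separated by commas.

maple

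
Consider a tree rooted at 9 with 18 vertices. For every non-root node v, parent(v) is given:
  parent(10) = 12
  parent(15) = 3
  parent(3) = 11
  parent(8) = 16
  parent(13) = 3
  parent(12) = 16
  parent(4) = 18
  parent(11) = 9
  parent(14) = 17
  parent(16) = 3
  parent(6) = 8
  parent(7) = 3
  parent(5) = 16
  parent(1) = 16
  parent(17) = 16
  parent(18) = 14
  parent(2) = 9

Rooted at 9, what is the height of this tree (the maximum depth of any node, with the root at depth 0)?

The longest root-to-leaf path is 9–11–3–16–17–14–18–4 (7 edges).

7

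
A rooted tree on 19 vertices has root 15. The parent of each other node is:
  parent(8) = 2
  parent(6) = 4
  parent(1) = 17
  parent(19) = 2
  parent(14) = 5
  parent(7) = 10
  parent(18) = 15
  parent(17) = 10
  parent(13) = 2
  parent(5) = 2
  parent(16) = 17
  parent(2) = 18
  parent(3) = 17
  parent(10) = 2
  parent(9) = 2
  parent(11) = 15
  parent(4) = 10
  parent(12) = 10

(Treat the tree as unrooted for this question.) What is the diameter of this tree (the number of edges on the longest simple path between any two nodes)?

BFS from 11 reaches 6 last, at distance 6; BFS from 6 confirms no node is farther.
Path: 11 – 15 – 18 – 2 – 10 – 4 – 6.

6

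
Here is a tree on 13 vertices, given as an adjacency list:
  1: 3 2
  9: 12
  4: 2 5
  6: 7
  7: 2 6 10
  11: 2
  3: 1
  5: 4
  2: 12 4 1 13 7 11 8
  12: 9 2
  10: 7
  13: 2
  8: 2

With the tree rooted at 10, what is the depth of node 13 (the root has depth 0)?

Path from 10 to 13: 10–7–2–13, which has 3 edges.

3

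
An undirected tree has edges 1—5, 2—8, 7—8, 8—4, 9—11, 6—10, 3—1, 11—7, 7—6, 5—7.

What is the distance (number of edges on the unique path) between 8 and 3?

4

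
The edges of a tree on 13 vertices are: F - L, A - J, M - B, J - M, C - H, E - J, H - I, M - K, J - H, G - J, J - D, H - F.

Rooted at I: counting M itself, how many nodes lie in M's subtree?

The subtree rooted at M contains: M, K, B — 3 nodes.

3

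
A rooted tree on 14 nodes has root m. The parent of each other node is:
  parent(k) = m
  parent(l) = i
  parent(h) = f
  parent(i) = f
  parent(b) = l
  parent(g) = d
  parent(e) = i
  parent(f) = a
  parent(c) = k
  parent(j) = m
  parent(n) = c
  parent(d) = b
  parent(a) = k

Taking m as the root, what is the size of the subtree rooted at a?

9

The subtree rooted at a contains: a, f, i, h, l, e, b, d, g — 9 nodes.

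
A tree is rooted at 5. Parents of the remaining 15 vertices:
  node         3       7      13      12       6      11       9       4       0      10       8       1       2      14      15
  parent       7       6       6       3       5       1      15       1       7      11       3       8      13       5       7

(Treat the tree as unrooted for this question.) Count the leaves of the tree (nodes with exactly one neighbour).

Exactly 7 nodes have a single neighbour: 0, 2, 4, 9, 10, 12, 14.

7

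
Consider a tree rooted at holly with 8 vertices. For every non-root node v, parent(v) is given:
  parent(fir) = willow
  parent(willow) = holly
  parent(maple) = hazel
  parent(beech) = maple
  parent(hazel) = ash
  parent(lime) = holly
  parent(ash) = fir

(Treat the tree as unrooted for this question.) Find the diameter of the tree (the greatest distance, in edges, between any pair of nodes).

7

BFS from beech reaches lime last, at distance 7; BFS from lime confirms no node is farther.
Path: beech – maple – hazel – ash – fir – willow – holly – lime.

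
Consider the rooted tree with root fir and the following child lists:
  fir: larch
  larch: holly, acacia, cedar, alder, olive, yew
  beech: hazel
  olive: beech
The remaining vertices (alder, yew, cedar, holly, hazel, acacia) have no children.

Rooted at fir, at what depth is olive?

fir → larch → olive — 2 edges.

2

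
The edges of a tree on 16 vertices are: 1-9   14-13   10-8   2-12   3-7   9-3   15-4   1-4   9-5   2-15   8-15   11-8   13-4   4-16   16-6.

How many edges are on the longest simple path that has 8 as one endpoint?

A farthest node from 8 is 7.
The path 8-15-4-1-9-3-7 has 6 edges.

6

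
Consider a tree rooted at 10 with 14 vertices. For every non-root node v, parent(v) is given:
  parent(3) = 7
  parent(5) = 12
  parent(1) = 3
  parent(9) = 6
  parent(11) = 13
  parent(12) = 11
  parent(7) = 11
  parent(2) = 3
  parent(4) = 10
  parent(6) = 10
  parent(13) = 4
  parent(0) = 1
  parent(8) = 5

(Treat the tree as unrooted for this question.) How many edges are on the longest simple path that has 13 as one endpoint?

5

Distances from 13 peak at 5, attained at 0.
13 – 11 – 7 – 3 – 1 – 0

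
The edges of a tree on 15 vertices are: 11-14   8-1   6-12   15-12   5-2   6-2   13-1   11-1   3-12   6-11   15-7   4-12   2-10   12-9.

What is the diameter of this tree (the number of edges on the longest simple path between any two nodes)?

A longest path is 8-1-11-6-12-15-7, with 6 edges.

6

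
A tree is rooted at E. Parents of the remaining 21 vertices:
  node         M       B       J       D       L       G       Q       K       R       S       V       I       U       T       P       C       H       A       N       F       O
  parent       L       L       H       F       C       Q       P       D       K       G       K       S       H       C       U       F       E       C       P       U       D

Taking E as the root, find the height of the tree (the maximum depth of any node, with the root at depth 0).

The longest root-to-leaf path is E – H – U – P – Q – G – S – I (7 edges).

7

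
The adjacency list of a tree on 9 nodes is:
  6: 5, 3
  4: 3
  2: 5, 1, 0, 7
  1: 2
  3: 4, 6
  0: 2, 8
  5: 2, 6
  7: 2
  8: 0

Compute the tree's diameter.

BFS from 8 reaches 4 last, at distance 6; BFS from 4 confirms no node is farther.
Path: 8–0–2–5–6–3–4.

6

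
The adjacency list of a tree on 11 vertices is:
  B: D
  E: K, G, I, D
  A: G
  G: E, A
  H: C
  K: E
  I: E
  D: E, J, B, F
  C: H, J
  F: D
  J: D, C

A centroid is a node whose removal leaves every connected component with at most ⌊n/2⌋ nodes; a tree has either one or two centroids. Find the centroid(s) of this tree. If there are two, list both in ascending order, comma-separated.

D

Delete D: the remaining components have sizes 5, 3, 1, 1. Max 5 ≤ 5, so D is a centroid.
Every other node leaves some component of size > 5, so the centroid is unique.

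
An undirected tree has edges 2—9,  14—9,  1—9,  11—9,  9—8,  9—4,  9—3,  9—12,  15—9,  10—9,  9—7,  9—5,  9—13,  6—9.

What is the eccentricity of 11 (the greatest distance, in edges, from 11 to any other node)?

A farthest node from 11 is 12 (3, 6, 5, 1, 4, 15, 7, 10, 2, 8, 13, 14 also at distance 2).
The path 11-9-12 has 2 edges.

2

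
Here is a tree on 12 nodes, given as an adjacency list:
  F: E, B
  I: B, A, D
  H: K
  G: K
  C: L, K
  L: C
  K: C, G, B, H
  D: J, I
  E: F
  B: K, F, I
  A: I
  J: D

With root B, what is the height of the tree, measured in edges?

3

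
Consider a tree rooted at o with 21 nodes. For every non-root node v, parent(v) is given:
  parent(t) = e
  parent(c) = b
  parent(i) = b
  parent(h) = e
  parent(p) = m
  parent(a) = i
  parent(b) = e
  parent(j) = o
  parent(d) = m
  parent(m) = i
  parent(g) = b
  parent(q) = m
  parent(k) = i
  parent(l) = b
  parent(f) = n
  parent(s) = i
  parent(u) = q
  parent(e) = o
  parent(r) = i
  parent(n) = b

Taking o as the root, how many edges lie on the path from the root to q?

5

Climbing from q to the root: q → m → i → b → e → o. That's 5 steps.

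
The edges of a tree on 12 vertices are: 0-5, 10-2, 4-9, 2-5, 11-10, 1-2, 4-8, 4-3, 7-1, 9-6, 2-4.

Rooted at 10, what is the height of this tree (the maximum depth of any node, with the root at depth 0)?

4

6 sits deepest: 10–2–4–9–6 — 4 edges from the root.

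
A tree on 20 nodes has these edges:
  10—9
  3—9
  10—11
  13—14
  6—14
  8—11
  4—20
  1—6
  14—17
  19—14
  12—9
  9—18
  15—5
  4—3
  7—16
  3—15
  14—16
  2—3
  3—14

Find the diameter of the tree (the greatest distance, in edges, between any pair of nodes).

7

BFS from 8 reaches 1 last, at distance 7; BFS from 1 confirms no node is farther.
Path: 8 – 11 – 10 – 9 – 3 – 14 – 6 – 1.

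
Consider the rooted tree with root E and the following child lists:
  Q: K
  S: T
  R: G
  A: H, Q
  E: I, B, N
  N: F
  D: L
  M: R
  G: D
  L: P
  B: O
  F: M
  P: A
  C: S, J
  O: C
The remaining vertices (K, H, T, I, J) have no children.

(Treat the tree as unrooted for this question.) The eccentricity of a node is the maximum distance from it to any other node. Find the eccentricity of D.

11

Distances from D peak at 11, attained at T.
D–G–R–M–F–N–E–B–O–C–S–T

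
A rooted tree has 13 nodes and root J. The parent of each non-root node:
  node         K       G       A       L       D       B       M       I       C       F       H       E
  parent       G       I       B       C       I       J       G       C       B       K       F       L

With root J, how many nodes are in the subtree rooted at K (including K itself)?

Descendants of K (including itself): K, F, H. That's 3.

3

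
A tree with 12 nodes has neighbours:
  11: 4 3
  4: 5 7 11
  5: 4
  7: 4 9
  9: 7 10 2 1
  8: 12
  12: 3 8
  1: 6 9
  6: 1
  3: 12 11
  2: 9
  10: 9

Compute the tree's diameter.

8

BFS from 8 reaches 6 last, at distance 8; BFS from 6 confirms no node is farther.
Path: 8-12-3-11-4-7-9-1-6.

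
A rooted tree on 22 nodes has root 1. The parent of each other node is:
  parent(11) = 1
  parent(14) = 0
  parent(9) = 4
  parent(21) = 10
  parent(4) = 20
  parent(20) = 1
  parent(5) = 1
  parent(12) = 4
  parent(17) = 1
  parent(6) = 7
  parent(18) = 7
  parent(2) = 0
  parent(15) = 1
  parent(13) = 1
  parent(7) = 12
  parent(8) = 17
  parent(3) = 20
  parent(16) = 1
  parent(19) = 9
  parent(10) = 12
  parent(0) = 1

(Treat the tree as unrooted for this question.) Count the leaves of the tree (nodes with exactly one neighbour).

13

Degree-1 nodes: 2, 3, 5, 6, 8, 11, 13, 14, 15, 16, 18, 19, 21 — 13 of them.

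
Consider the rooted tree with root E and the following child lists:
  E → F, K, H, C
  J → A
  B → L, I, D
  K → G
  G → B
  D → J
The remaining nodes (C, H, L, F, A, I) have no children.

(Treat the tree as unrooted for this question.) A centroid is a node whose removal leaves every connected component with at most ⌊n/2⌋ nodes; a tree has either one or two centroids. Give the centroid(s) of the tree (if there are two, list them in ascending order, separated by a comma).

B, G

Delete G: the remaining components have sizes 6, 5. Max 6 ≤ 6, so G is a centroid.
Its neighbour B also leaves a largest component of size 6, so both are centroids.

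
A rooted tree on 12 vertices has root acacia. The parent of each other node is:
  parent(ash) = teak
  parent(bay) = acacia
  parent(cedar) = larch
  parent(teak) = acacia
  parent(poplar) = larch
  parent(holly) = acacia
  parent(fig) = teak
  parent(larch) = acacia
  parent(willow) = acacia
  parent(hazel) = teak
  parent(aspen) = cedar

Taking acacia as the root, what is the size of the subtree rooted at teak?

4

The subtree rooted at teak contains: teak, ash, hazel, fig — 4 nodes.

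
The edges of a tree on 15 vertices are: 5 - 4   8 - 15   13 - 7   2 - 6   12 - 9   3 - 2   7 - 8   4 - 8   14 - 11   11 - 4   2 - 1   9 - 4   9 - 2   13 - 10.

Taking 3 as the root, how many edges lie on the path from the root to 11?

4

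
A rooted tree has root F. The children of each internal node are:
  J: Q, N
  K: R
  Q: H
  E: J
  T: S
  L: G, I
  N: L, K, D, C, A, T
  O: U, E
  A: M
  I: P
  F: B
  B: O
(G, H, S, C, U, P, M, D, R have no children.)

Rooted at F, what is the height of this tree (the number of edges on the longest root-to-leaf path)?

8

A deepest node is P, reached by F → B → O → E → J → N → L → I → P.
That path has 8 edges, so the height is 8.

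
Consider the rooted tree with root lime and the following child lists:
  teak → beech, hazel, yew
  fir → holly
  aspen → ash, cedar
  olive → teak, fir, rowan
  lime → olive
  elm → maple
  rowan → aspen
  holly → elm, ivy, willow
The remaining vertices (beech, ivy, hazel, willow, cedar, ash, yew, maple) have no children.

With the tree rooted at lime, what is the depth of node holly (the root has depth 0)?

3

lime – olive – fir – holly — 3 edges.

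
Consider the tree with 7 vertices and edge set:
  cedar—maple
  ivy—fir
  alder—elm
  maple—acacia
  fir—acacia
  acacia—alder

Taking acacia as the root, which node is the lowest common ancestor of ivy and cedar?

Ancestors of ivy (toward the root): ivy, fir, acacia.
Ancestors of cedar: cedar, maple, acacia.
The deepest node appearing in both lists is acacia.

acacia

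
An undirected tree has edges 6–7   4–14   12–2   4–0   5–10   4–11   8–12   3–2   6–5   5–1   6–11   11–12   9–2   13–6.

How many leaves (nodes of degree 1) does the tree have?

9

Degree-1 nodes: 0, 1, 3, 7, 8, 9, 10, 13, 14 — 9 of them.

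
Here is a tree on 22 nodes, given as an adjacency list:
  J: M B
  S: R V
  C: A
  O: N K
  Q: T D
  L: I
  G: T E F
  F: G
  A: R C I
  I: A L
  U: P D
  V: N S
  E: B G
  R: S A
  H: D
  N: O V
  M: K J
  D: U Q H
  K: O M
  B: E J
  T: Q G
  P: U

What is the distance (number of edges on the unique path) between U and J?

7

U–D–Q–T–G–E–B–J: 7 edges.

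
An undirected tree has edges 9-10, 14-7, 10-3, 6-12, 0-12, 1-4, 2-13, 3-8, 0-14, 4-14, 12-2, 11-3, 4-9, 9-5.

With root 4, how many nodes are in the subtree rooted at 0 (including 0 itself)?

0's subtree: {0, 12, 6, 2, 13}, size 5.

5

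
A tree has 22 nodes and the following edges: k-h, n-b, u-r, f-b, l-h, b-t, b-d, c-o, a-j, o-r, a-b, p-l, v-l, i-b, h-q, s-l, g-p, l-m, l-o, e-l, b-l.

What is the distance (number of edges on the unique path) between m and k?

The path is m – l – h – k, which has 3 edges.

3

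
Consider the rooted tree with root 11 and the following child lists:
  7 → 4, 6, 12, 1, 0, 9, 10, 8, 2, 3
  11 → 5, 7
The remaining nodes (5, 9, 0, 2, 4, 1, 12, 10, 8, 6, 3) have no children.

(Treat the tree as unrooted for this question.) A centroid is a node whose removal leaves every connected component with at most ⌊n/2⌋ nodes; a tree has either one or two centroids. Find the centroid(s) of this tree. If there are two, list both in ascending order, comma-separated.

Delete 7: the remaining components have sizes 2, 1, 1, 1, 1, 1, 1, 1, 1, 1, 1. Max 2 ≤ 6, so 7 is a centroid.
No neighbour of 7 does as well, so 7 is the unique centroid.

7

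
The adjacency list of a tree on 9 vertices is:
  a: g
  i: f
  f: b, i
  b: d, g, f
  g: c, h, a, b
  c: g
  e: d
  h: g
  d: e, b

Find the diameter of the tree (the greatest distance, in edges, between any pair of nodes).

4

Starting from i, a farthest node is h at distance 4.
One longest path: i–f–b–g–h.
So the diameter is 4.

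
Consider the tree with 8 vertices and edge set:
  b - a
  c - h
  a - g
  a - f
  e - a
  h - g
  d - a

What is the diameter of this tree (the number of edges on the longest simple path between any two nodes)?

4

A longest path is c - h - g - a - b, with 4 edges.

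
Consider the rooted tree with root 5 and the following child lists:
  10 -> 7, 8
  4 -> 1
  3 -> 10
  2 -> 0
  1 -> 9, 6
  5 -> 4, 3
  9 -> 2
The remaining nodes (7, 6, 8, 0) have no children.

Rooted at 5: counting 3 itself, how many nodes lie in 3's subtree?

The subtree rooted at 3 contains: 3, 10, 7, 8 — 4 nodes.

4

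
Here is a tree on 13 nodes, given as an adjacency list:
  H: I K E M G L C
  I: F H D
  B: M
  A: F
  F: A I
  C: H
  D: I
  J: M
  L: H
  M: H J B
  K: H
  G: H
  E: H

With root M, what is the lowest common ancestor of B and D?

B's ancestor chain is B, M and D's is D, I, H, M; they first meet at M.

M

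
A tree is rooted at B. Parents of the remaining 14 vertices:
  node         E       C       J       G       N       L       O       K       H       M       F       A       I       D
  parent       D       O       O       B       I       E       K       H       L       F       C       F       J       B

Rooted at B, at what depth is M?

Climbing from M to the root: M – F – C – O – K – H – L – E – D – B. That's 9 steps.

9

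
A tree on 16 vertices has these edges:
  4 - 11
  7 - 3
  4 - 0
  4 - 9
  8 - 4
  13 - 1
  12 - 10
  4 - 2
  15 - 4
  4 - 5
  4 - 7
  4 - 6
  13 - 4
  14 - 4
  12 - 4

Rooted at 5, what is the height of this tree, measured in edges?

3

A deepest node is 10, reached by 5–4–12–10.
That path has 3 edges, so the height is 3.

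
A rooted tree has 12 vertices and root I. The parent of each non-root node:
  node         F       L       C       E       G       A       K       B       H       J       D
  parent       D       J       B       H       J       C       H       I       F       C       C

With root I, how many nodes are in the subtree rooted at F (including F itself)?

The subtree rooted at F contains: F, H, K, E — 4 nodes.

4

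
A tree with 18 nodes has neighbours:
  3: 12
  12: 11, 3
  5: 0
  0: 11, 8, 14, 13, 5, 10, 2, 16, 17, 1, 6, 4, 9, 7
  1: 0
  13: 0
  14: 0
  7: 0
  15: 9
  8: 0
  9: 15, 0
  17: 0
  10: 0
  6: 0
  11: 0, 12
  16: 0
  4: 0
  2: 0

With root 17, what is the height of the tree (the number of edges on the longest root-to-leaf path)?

A deepest node is 3, reached by 17 → 0 → 11 → 12 → 3.
That path has 4 edges, so the height is 4.

4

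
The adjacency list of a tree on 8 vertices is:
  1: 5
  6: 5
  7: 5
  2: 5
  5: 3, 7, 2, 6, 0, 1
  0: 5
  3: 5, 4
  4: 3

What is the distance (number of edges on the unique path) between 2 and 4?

3

Walking from 2: 2 – 5 – 3 – 4. Length 3.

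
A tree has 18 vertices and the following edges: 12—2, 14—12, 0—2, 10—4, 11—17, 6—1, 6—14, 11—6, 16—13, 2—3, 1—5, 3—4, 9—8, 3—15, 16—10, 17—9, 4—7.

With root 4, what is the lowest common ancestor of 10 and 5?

4

Path 10→root: 10 4; path 5→root: 5 1 6 14 12 2 3 4.
First common node: 4.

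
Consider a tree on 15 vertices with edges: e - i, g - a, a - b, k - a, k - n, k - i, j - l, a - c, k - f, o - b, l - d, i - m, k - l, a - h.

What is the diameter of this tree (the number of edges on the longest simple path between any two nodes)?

Starting from o, a farthest node is e at distance 5.
One longest path: o - b - a - k - i - e.
So the diameter is 5.

5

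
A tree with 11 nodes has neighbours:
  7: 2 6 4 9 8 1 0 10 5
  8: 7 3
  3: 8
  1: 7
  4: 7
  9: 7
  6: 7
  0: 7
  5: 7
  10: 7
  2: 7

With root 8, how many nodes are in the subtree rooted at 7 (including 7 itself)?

7's subtree: {7, 1, 0, 9, 4, 5, 6, 2, 10}, size 9.

9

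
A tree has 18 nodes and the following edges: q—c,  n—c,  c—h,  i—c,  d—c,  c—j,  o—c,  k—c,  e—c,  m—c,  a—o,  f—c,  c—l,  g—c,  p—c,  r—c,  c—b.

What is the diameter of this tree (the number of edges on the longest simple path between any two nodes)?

3

Starting from a, a farthest node is i at distance 3.
One longest path: a – o – c – i.
So the diameter is 3.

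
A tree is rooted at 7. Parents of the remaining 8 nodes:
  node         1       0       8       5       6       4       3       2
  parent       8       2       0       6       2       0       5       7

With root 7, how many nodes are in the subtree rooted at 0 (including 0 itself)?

0's subtree: {0, 4, 8, 1}, size 4.

4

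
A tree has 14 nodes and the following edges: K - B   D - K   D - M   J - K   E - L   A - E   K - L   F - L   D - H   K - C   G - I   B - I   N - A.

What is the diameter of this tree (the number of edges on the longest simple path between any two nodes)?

A longest path is G–I–B–K–L–E–A–N, with 7 edges.

7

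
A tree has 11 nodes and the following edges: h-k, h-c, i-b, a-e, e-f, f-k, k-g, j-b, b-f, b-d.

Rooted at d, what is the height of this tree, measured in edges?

A deepest node is c, reached by d – b – f – k – h – c.
That path has 5 edges, so the height is 5.

5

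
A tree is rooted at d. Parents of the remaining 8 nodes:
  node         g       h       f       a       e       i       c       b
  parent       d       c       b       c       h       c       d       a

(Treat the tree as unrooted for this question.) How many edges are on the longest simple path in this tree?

A longest path is g - d - c - a - b - f, with 5 edges.

5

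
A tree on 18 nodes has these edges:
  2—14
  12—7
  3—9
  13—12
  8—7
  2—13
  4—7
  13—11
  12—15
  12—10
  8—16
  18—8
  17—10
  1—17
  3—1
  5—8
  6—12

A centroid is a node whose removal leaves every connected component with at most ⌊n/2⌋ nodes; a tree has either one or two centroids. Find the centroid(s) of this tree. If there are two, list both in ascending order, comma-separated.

12

Removing 12 splits the tree into components of sizes 6, 5, 4, 1, 1; the largest is 6 ≤ ⌊18/2⌋ = 9.
No neighbour of 12 does as well, so 12 is the unique centroid.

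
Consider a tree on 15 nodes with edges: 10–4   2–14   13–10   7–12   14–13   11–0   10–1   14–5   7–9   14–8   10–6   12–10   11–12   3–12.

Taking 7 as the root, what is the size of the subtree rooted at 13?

5

13's subtree: {13, 14, 2, 8, 5}, size 5.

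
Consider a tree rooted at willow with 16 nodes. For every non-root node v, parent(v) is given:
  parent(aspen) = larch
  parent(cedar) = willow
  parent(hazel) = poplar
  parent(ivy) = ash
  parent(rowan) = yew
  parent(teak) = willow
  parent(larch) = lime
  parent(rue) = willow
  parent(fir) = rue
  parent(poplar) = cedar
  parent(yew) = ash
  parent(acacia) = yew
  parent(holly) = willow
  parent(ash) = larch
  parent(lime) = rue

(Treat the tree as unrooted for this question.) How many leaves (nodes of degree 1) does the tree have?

8

The leaves are acacia, aspen, fir, hazel, holly, ivy, rowan, teak.
That is 8 leaves.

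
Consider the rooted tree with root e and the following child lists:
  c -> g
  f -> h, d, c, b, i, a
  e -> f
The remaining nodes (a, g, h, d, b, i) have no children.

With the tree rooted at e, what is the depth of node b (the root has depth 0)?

e–f–b — 2 edges.

2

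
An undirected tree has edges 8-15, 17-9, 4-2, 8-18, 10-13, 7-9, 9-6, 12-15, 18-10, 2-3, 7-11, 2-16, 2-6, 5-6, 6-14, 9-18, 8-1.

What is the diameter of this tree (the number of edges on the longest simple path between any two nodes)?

7

A longest path is 12 - 15 - 8 - 18 - 9 - 6 - 2 - 4, with 7 edges.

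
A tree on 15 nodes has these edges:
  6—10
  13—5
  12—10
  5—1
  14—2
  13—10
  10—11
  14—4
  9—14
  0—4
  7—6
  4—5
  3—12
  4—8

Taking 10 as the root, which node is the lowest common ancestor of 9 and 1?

Path 9→root: 9 14 4 5 13 10; path 1→root: 1 5 13 10.
First common node: 5.

5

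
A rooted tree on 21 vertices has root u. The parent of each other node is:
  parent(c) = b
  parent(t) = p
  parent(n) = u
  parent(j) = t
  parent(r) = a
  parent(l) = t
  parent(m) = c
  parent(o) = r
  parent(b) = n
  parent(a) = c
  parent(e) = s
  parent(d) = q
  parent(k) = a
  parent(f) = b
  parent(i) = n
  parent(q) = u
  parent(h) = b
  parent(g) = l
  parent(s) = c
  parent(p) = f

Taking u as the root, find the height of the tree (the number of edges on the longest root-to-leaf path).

7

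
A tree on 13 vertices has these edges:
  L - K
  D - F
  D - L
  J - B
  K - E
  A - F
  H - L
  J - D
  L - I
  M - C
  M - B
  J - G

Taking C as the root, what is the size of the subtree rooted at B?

11

Descendants of B (including itself): B, J, D, G, F, L, A, K, I, H, E. That's 11.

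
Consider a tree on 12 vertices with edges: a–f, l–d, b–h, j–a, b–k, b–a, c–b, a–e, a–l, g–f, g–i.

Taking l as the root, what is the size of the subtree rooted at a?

Descendants of a (including itself): a, f, b, e, j, g, h, c, k, i. That's 10.

10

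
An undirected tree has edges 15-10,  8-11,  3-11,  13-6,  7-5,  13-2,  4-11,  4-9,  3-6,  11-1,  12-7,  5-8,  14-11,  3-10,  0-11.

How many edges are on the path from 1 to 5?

3

The path is 1–11–8–5, which has 3 edges.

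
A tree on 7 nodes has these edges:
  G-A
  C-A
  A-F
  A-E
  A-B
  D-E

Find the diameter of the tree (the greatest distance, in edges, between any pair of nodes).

Starting from D, a farthest node is G at distance 3.
One longest path: D - E - A - G.
So the diameter is 3.

3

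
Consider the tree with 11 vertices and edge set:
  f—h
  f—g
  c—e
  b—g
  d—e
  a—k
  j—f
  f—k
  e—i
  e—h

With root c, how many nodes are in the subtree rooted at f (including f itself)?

Descendants of f (including itself): f, k, g, j, a, b. That's 6.

6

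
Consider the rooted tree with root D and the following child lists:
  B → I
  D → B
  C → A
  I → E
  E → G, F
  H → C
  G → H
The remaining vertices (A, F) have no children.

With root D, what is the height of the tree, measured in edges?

A deepest node is A, reached by D–B–I–E–G–H–C–A.
That path has 7 edges, so the height is 7.

7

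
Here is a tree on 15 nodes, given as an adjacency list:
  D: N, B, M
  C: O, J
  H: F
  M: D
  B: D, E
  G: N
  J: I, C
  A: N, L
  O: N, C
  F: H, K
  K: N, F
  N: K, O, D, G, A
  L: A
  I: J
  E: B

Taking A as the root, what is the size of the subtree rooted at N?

13

Descendants of N (including itself): N, K, D, G, O, F, B, M, C, H, E, J, I. That's 13.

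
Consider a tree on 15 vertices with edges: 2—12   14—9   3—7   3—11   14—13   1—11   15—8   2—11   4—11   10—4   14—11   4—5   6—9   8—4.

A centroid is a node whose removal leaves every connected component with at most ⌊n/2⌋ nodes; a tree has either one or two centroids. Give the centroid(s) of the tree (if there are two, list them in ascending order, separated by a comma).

If 11 is removed the pieces have sizes 5, 4, 2, 2, 1, all ≤ ⌊15/2⌋ = 7.
No neighbour of 11 does as well, so 11 is the unique centroid.

11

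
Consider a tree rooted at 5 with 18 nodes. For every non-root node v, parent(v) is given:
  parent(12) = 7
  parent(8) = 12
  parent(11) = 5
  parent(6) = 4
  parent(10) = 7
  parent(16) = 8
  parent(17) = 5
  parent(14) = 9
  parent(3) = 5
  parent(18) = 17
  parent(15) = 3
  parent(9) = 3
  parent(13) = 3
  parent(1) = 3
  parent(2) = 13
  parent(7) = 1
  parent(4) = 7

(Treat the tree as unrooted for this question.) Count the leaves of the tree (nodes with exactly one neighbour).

The leaves are 2, 6, 10, 11, 14, 15, 16, 18.
That is 8 leaves.

8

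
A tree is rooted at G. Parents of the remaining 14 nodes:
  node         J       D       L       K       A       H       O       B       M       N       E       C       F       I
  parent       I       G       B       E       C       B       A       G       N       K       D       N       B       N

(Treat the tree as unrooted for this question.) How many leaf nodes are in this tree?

6

The leaves are F, H, J, L, M, O.
That is 6 leaves.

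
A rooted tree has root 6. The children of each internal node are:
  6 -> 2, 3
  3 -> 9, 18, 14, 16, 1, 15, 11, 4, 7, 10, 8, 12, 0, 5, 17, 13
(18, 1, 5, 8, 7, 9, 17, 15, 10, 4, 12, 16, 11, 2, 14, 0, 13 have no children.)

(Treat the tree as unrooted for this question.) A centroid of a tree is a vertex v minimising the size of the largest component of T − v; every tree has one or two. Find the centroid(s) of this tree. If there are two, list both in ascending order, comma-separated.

3

If 3 is removed the pieces have sizes 2, 1, 1, 1, 1, 1, 1, 1, 1, 1, 1, 1, 1, 1, 1, 1, 1, all ≤ ⌊19/2⌋ = 9.
No neighbour of 3 does as well, so 3 is the unique centroid.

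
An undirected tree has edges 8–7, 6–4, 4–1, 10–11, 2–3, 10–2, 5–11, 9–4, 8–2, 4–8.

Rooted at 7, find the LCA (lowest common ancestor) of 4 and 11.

8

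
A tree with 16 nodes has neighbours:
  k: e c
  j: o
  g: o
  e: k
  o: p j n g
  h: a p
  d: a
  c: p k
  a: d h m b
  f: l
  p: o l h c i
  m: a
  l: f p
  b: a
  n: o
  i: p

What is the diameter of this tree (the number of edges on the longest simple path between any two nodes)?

BFS from e reaches m last, at distance 6; BFS from m confirms no node is farther.
Path: e - k - c - p - h - a - m.

6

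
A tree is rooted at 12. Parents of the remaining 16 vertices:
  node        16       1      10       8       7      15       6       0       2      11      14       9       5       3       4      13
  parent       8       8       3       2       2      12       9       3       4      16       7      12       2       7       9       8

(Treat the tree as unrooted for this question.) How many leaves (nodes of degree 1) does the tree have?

9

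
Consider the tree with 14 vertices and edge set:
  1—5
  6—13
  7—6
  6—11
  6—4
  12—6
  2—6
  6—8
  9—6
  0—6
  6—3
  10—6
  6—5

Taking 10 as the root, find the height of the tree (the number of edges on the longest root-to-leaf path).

3

A deepest node is 1, reached by 10–6–5–1.
That path has 3 edges, so the height is 3.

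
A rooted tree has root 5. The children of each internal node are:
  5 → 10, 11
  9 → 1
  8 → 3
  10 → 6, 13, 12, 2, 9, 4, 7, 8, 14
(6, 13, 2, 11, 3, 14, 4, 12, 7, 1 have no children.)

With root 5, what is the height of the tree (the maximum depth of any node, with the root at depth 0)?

3

The longest root-to-leaf path is 5–10–8–3 (3 edges).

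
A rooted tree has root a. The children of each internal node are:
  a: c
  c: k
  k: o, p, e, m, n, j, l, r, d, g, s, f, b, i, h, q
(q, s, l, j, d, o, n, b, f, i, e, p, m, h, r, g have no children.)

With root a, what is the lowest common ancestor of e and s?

k

e's ancestor chain is e, k, c, a and s's is s, k, c, a; they first meet at k.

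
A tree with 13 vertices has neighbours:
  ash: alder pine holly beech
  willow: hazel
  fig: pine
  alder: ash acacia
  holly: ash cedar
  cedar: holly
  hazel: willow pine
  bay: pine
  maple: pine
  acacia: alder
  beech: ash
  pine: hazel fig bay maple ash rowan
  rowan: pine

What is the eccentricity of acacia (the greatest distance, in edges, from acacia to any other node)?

5

The node farthest from acacia is willow, via acacia–alder–ash–pine–hazel–willow — 5 edges.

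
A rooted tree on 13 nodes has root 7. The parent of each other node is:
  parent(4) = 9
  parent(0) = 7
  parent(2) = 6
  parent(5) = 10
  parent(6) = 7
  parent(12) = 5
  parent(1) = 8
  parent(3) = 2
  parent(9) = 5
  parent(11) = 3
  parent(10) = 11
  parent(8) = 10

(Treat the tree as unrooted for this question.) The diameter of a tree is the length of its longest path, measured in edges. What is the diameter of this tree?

9

Starting from 0, a farthest node is 4 at distance 9.
One longest path: 0 – 7 – 6 – 2 – 3 – 11 – 10 – 5 – 9 – 4.
So the diameter is 9.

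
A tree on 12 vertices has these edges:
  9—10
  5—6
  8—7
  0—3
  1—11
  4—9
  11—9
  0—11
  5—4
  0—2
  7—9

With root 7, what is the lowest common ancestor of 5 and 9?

9

Ancestors of 5 (toward the root): 5, 4, 9, 7.
Ancestors of 9: 9, 7.
The deepest node appearing in both lists is 9.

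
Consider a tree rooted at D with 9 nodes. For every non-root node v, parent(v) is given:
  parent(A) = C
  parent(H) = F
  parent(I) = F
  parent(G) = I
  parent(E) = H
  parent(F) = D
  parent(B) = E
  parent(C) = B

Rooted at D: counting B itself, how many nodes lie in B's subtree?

3

B's subtree: {B, C, A}, size 3.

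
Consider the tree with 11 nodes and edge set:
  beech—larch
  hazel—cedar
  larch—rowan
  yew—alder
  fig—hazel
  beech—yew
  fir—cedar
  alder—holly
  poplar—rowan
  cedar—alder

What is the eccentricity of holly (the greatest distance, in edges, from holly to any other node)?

6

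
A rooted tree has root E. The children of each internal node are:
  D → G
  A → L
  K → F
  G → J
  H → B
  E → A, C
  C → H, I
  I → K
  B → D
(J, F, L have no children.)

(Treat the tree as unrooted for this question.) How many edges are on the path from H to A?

H - C - E - A: 3 edges.

3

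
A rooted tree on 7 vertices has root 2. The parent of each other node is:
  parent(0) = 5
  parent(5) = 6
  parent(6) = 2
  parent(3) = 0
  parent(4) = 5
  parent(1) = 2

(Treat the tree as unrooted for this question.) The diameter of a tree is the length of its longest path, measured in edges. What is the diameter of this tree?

5

Starting from 3, a farthest node is 1 at distance 5.
One longest path: 3 – 0 – 5 – 6 – 2 – 1.
So the diameter is 5.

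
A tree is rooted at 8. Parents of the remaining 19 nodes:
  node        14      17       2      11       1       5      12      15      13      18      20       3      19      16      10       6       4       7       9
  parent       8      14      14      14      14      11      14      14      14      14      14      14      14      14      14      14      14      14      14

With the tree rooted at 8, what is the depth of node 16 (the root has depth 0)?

8–14–16 — 2 edges.

2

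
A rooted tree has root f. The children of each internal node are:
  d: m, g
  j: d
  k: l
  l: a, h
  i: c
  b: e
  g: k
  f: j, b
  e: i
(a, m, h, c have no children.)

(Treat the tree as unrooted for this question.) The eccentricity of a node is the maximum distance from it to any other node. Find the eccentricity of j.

Distances from j peak at 5, attained at a (h, c also at distance 5).
j–d–g–k–l–a

5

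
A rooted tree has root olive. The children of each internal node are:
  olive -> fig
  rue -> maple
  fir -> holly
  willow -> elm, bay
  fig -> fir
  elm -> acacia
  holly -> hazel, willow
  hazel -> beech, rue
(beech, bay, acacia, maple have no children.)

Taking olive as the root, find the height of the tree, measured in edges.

6

A deepest node is maple, reached by olive–fig–fir–holly–hazel–rue–maple.
That path has 6 edges, so the height is 6.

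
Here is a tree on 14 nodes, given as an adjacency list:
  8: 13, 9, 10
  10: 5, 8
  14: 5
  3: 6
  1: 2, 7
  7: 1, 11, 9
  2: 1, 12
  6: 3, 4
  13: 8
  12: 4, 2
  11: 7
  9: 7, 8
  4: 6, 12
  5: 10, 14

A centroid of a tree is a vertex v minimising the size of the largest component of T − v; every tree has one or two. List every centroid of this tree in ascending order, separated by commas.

7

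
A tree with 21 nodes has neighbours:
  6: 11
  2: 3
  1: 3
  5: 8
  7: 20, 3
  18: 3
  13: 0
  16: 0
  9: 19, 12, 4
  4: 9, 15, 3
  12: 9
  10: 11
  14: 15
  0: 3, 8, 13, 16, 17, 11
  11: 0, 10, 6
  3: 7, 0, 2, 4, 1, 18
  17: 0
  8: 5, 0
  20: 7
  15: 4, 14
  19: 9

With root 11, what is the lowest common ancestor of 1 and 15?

Ancestors of 1 (toward the root): 1, 3, 0, 11.
Ancestors of 15: 15, 4, 3, 0, 11.
The deepest node appearing in both lists is 3.

3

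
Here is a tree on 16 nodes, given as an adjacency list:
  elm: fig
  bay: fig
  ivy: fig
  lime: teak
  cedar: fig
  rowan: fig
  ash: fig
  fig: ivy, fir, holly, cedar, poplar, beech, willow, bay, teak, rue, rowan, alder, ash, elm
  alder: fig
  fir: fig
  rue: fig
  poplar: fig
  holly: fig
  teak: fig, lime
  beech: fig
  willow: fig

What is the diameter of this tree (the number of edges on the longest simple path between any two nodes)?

BFS from lime reaches alder last, at distance 3; BFS from alder confirms no node is farther.
Path: lime–teak–fig–alder.

3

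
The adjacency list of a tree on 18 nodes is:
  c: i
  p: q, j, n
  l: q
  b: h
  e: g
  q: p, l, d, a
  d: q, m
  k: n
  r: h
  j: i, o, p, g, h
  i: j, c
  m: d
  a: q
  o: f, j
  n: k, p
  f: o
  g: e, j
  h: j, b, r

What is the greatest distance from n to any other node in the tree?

The node farthest from n is f (r, e, m, b, c also at distance 4), via n-p-j-o-f — 4 edges.

4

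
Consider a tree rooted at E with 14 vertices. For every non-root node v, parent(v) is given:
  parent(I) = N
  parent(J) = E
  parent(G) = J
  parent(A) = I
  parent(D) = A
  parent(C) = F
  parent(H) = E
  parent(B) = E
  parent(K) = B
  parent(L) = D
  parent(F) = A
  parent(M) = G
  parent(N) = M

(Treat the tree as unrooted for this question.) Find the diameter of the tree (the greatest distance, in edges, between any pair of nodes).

10

A longest path is K – B – E – J – G – M – N – I – A – F – C, with 10 edges.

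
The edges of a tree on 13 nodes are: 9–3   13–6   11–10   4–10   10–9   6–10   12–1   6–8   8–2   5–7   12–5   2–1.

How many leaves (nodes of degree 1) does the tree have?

Degree-1 nodes: 3, 4, 7, 11, 13 — 5 of them.

5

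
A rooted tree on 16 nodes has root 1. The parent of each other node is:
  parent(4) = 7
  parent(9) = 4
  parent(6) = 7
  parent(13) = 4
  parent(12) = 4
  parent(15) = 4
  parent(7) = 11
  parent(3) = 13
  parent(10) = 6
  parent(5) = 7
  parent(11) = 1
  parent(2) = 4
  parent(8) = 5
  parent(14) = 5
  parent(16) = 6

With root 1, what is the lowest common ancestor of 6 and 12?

7

Ancestors of 6 (toward the root): 6, 7, 11, 1.
Ancestors of 12: 12, 4, 7, 11, 1.
The deepest node appearing in both lists is 7.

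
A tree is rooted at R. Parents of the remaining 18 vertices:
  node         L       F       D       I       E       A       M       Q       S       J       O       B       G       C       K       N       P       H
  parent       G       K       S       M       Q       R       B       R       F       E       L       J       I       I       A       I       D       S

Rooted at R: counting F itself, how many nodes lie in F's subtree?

F's subtree: {F, S, H, D, P}, size 5.

5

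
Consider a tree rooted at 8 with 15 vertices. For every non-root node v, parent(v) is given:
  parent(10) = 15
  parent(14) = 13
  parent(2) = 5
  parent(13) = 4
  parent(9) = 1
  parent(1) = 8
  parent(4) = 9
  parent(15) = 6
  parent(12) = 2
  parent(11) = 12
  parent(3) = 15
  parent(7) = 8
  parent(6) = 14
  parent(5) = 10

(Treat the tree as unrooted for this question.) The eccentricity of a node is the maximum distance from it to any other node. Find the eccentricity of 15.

8

A farthest node from 15 is 7.
The path 15-6-14-13-4-9-1-8-7 has 8 edges.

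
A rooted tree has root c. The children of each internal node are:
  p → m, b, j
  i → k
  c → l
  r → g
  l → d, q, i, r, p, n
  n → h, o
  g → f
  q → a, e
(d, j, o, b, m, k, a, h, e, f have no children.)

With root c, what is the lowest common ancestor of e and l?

Path e→root: e q l c; path l→root: l c.
First common node: l.

l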